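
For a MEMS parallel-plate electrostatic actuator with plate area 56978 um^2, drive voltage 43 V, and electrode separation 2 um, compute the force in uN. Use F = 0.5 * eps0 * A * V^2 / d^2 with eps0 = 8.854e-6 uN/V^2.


Step 1: Identify parameters.
eps0 = 8.854e-6 uN/V^2, A = 56978 um^2, V = 43 V, d = 2 um
Step 2: Compute V^2 = 43^2 = 1849
Step 3: Compute d^2 = 2^2 = 4
Step 4: F = 0.5 * 8.854e-6 * 56978 * 1849 / 4
F = 116.599 uN


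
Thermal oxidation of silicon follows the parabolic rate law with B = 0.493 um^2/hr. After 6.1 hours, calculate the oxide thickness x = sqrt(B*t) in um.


Step 1: Compute B*t = 0.493 * 6.1 = 3.0073
Step 2: x = sqrt(3.0073)
x = 1.734 um


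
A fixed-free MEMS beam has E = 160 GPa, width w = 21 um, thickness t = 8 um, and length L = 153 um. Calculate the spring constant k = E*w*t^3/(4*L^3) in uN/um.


Step 1: Convert E to consistent units (1 GPa = 1000 uN/um^2).
E = 160 GPa = 160000 uN/um^2
Step 2: Compute t^3 = 8^3 = 512
Step 3: Compute L^3 = 153^3 = 3581577
Step 4: k = 160000 * 21 * 512 / (4 * 3581577)
k = 120.0812 uN/um


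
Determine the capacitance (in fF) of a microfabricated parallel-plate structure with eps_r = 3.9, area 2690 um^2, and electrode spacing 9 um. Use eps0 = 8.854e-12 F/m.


Step 1: Convert area to m^2: A = 2690e-12 m^2
Step 2: Convert gap to m: d = 9e-6 m
Step 3: C = eps0 * eps_r * A / d
C = 8.854e-12 * 3.9 * 2690e-12 / 9e-6
Step 4: Convert to fF (multiply by 1e15).
C = 10.32 fF


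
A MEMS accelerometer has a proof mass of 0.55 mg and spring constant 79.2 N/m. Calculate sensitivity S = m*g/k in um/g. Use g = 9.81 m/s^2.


Step 1: Convert mass: m = 0.55 mg = 5.50e-07 kg
Step 2: S = m * g / k = 5.50e-07 * 9.81 / 79.2
Step 3: S = 6.81e-08 m/g
Step 4: Convert to um/g: S = 0.068 um/g


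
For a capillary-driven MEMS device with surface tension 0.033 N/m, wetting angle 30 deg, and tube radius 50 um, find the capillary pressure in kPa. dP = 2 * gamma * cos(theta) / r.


Step 1: cos(30 deg) = 0.866
Step 2: Convert r to m: r = 50e-6 m
Step 3: dP = 2 * 0.033 * 0.866 / 50e-6 = 1143.1 Pa
Step 4: Convert Pa to kPa (divide by 1000).
dP = 1.14 kPa


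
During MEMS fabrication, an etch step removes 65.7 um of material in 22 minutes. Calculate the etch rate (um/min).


Step 1: Etch rate = depth / time
Step 2: rate = 65.7 / 22
rate = 2.986 um/min


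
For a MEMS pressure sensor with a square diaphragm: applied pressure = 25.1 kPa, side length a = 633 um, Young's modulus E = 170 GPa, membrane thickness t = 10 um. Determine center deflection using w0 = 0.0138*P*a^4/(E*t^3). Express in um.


Step 1: Convert pressure to compatible units (E is in GPa, so P in GPa).
P = 25.1 kPa = 25.1e-6 GPa
Step 2: Compute numerator: 0.0138 * P * a^4.
a^4 = 633^4 = 160551674721
numerator = 0.0138 * 25.1e-6 * 160551674721 = 5.56119e+04
Step 3: Compute denominator: E * t^3 = 170 * 10^3 = 170000
Step 4: w0 = numerator / denominator = 5.56119e+04 / 170000 = 0.3271 um


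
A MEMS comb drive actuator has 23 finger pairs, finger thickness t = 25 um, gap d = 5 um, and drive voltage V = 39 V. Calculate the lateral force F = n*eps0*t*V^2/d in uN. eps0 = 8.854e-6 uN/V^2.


Step 1: Parameters: n=23, eps0=8.854e-6 uN/V^2, t=25 um, V=39 V, d=5 um
Step 2: V^2 = 1521
Step 3: F = 23 * 8.854e-6 * 25 * 1521 / 5
F = 1.549 uN


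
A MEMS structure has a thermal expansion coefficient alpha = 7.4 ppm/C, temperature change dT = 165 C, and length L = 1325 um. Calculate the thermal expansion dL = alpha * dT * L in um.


Step 1: Convert CTE: alpha = 7.4 ppm/C = 7.4e-6 /C
Step 2: dL = 7.4e-6 * 165 * 1325
dL = 1.6178 um


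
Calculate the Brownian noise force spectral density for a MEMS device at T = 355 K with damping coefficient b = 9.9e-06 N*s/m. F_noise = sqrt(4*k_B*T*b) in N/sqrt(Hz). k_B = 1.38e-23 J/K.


Step 1: Compute 4 * k_B * T * b
= 4 * 1.38e-23 * 355 * 9.9e-06
= 1.9400e-25 N^2/Hz
Step 2: F_noise = sqrt(1.9400e-25)
F_noise = 4.40e-13 N/sqrt(Hz)


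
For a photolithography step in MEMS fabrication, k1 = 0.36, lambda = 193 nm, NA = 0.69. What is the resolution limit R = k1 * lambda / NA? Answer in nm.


Step 1: Identify values: k1 = 0.36, lambda = 193 nm, NA = 0.69
Step 2: R = k1 * lambda / NA
R = 0.36 * 193 / 0.69
R = 100.7 nm


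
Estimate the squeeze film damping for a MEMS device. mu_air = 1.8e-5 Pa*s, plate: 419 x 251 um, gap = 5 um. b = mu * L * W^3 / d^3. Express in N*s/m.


Step 1: Convert to SI.
L = 419e-6 m, W = 251e-6 m, d = 5e-6 m
Step 2: W^3 = (251e-6)^3 = 1.58e-11 m^3
Step 3: d^3 = (5e-6)^3 = 1.25e-16 m^3
Step 4: b = 1.8e-5 * 419e-6 * 1.58e-11 / 1.25e-16
b = 9.54e-04 N*s/m


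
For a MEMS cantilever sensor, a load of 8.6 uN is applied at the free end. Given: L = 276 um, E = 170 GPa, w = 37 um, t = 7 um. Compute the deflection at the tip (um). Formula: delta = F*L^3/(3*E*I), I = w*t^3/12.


Step 1: Calculate the second moment of area.
I = w * t^3 / 12 = 37 * 7^3 / 12 = 1057.5833 um^4
Step 2: Convert E to consistent units (1 GPa = 1000 uN/um^2).
E = 170 GPa = 170000 uN/um^2
Step 3: Calculate tip deflection.
delta = F * L^3 / (3 * E * I)
delta = 8.6 * 276^3 / (3 * 170000 * 1057.5833)
delta = 0.3352 um


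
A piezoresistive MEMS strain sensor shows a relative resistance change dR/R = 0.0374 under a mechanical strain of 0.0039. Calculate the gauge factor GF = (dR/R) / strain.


Step 1: Identify values.
dR/R = 0.0374, strain = 0.0039
Step 2: GF = (dR/R) / strain = 0.0374 / 0.0039
GF = 9.6


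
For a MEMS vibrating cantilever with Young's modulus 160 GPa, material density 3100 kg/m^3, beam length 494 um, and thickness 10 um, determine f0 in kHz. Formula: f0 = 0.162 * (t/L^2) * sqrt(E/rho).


Step 1: Convert units to SI.
t_SI = 10e-6 m, L_SI = 494e-6 m
Step 2: Calculate sqrt(E/rho).
sqrt(160e9 / 3100) = 7184.21 m/s
Step 3: Compute f0.
f0 = 0.162 * 10e-6 / (494e-6)^2 * 7184.21 = 47691.4 Hz = 47.69 kHz


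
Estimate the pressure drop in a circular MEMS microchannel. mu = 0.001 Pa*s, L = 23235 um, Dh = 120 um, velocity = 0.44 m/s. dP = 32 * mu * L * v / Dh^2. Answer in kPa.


Step 1: Convert to SI: L = 23235e-6 m, Dh = 120e-6 m
Step 2: dP = 32 * 0.001 * 23235e-6 * 0.44 / (120e-6)^2
Step 3: dP = 22718.67 Pa
Step 4: Convert to kPa: dP = 22.72 kPa


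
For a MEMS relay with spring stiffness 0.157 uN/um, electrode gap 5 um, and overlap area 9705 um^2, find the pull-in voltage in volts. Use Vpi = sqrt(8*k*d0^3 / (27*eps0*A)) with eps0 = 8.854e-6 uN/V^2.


Step 1: Compute numerator: 8 * k * d0^3 = 8 * 0.157 * 5^3 = 157.0
Step 2: Compute denominator: 27 * eps0 * A = 27 * 8.854e-6 * 9705 = 2.320058
Step 3: Vpi = sqrt(157.0 / 2.320058)
Vpi = 8.23 V


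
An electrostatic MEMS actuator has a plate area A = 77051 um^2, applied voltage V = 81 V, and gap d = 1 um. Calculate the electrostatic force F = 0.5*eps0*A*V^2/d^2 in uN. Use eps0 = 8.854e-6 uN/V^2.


Step 1: Identify parameters.
eps0 = 8.854e-6 uN/V^2, A = 77051 um^2, V = 81 V, d = 1 um
Step 2: Compute V^2 = 81^2 = 6561
Step 3: Compute d^2 = 1^2 = 1
Step 4: F = 0.5 * 8.854e-6 * 77051 * 6561 / 1
F = 2237.988 uN


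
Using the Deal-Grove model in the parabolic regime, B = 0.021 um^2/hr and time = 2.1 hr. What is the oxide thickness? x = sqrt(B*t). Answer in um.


Step 1: Compute B*t = 0.021 * 2.1 = 0.0441
Step 2: x = sqrt(0.0441)
x = 0.21 um


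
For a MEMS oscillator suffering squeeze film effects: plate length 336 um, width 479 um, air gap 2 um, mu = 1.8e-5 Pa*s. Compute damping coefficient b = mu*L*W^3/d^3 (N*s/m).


Step 1: Convert to SI.
L = 336e-6 m, W = 479e-6 m, d = 2e-6 m
Step 2: W^3 = (479e-6)^3 = 1.10e-10 m^3
Step 3: d^3 = (2e-6)^3 = 8.00e-18 m^3
Step 4: b = 1.8e-5 * 336e-6 * 1.10e-10 / 8.00e-18
b = 8.31e-02 N*s/m


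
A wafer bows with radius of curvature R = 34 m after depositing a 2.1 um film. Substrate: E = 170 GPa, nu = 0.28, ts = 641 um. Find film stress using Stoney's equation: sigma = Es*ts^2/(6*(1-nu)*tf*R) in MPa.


Step 1: Compute numerator: Es * ts^2 = 170 * 641^2 = 69849770 (GPa*um^2)
Step 2: Compute denominator (R in um): 6*(1-nu)*tf*R = 6*0.72*2.1*34e6 = 308448000.0 (um^2)
Step 3: sigma (GPa) = 69849770 / 308448000.0 = 2.26456e-01 GPa
Step 4: Convert to MPa (x1000): sigma = 226.5 MPa


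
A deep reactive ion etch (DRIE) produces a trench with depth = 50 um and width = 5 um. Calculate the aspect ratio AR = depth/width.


Step 1: AR = depth / width
Step 2: AR = 50 / 5
AR = 10.0


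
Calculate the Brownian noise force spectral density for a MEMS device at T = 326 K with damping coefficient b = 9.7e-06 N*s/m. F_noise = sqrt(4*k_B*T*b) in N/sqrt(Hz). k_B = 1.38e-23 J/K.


Step 1: Compute 4 * k_B * T * b
= 4 * 1.38e-23 * 326 * 9.7e-06
= 1.7455e-25 N^2/Hz
Step 2: F_noise = sqrt(1.7455e-25)
F_noise = 4.18e-13 N/sqrt(Hz)


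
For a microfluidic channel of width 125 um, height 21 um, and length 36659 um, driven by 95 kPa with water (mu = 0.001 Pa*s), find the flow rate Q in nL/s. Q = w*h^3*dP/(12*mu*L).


Step 1: Convert all dimensions to SI (meters).
w = 125e-6 m, h = 21e-6 m, L = 36659e-6 m, dP = 95e3 Pa
Step 2: Q = w * h^3 * dP / (12 * mu * L)
Q = 125e-6 * (21e-6)^3 * 95e3 / (12 * 0.001 * 36659e-6) = 2.4999403e-10 m^3/s
Step 3: Convert Q from m^3/s to nL/s (1 m^3 = 1e12 nL, so multiply by 1e12).
Q = 249.994 nL/s


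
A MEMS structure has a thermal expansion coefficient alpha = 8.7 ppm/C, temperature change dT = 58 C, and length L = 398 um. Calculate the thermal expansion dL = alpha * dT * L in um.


Step 1: Convert CTE: alpha = 8.7 ppm/C = 8.7e-6 /C
Step 2: dL = 8.7e-6 * 58 * 398
dL = 0.2008 um


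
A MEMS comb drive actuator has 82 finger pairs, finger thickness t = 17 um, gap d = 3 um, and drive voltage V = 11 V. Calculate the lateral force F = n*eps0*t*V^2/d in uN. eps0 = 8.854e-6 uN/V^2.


Step 1: Parameters: n=82, eps0=8.854e-6 uN/V^2, t=17 um, V=11 V, d=3 um
Step 2: V^2 = 121
Step 3: F = 82 * 8.854e-6 * 17 * 121 / 3
F = 0.498 uN


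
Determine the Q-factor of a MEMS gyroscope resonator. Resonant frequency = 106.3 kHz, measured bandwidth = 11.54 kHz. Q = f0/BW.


Step 1: Q = f0 / bandwidth
Step 2: Q = 106.3 / 11.54
Q = 9.2


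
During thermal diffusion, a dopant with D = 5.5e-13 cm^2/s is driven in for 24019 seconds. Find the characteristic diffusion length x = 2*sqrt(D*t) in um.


Step 1: Compute D*t = 5.5e-13 * 24019 = 1.321045e-08 cm^2
Step 2: sqrt(D*t) = 1.14937e-04 cm
Step 3: x = 2 * 1.14937e-04 cm = 2.29874e-04 cm
Step 4: Convert to um (1 cm = 1e4 um): x = 2.299 um


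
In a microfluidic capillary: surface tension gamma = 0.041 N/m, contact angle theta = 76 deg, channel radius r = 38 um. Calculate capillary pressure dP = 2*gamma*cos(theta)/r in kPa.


Step 1: cos(76 deg) = 0.2419
Step 2: Convert r to m: r = 38e-6 m
Step 3: dP = 2 * 0.041 * 0.2419 / 38e-6 = 522.0 Pa
Step 4: Convert Pa to kPa (divide by 1000).
dP = 0.52 kPa


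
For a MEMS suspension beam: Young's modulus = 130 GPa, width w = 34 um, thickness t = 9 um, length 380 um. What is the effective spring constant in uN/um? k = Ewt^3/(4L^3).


Step 1: Convert E to consistent units (1 GPa = 1000 uN/um^2).
E = 130 GPa = 130000 uN/um^2
Step 2: Compute t^3 = 9^3 = 729
Step 3: Compute L^3 = 380^3 = 54872000
Step 4: k = 130000 * 34 * 729 / (4 * 54872000)
k = 14.6804 uN/um


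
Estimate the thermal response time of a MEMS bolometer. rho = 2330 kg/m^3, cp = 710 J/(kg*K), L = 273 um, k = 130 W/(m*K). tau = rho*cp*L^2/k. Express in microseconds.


Step 1: Convert L to m: L = 273e-6 m
Step 2: L^2 = (273e-6)^2 = 7.4529e-08 m^2
Step 3: tau = 2330 * 710 * 7.4529e-08 / 130 = 9.484102e-04 s
Step 4: Convert to microseconds (multiply by 1e6).
tau = 948.41 us


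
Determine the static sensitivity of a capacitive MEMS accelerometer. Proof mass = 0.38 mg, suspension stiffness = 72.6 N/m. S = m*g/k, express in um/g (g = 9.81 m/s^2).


Step 1: Convert mass: m = 0.38 mg = 3.80e-07 kg
Step 2: S = m * g / k = 3.80e-07 * 9.81 / 72.6
Step 3: S = 5.13e-08 m/g
Step 4: Convert to um/g: S = 0.051 um/g


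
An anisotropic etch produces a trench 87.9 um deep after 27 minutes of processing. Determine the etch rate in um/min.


Step 1: Etch rate = depth / time
Step 2: rate = 87.9 / 27
rate = 3.256 um/min


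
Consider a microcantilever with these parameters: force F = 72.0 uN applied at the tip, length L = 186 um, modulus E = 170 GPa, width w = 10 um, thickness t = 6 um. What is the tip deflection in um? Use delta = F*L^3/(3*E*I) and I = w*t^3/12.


Step 1: Calculate the second moment of area.
I = w * t^3 / 12 = 10 * 6^3 / 12 = 180.0 um^4
Step 2: Convert E to consistent units (1 GPa = 1000 uN/um^2).
E = 170 GPa = 170000 uN/um^2
Step 3: Calculate tip deflection.
delta = F * L^3 / (3 * E * I)
delta = 72.0 * 186^3 / (3 * 170000 * 180.0)
delta = 5.0469 um


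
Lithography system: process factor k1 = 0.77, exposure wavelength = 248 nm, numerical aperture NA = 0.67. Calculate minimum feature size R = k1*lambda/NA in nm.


Step 1: Identify values: k1 = 0.77, lambda = 248 nm, NA = 0.67
Step 2: R = k1 * lambda / NA
R = 0.77 * 248 / 0.67
R = 285.0 nm


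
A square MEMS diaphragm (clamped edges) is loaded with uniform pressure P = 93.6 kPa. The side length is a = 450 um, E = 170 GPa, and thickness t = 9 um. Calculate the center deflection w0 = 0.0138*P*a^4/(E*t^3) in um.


Step 1: Convert pressure to compatible units (E is in GPa, so P in GPa).
P = 93.6 kPa = 93.6e-6 GPa
Step 2: Compute numerator: 0.0138 * P * a^4.
a^4 = 450^4 = 41006250000
numerator = 0.0138 * 93.6e-6 * 41006250000 = 5.2967e+04
Step 3: Compute denominator: E * t^3 = 170 * 9^3 = 123930
Step 4: w0 = numerator / denominator = 5.2967e+04 / 123930 = 0.4274 um


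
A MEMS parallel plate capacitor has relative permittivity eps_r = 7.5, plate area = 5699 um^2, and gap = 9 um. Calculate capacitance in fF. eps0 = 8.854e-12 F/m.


Step 1: Convert area to m^2: A = 5699e-12 m^2
Step 2: Convert gap to m: d = 9e-6 m
Step 3: C = eps0 * eps_r * A / d
C = 8.854e-12 * 7.5 * 5699e-12 / 9e-6
Step 4: Convert to fF (multiply by 1e15).
C = 42.05 fF


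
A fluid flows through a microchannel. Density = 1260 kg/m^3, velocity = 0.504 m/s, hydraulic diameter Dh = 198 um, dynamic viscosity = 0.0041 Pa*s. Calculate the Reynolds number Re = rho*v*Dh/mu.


Step 1: Convert Dh to meters: Dh = 198e-6 m
Step 2: Re = rho * v * Dh / mu
Re = 1260 * 0.504 * 198e-6 / 0.0041
Re = 30.668


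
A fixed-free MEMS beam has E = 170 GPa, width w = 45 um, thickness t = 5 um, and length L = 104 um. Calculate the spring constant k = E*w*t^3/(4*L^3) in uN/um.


Step 1: Convert E to consistent units (1 GPa = 1000 uN/um^2).
E = 170 GPa = 170000 uN/um^2
Step 2: Compute t^3 = 5^3 = 125
Step 3: Compute L^3 = 104^3 = 1124864
Step 4: k = 170000 * 45 * 125 / (4 * 1124864)
k = 212.5257 uN/um


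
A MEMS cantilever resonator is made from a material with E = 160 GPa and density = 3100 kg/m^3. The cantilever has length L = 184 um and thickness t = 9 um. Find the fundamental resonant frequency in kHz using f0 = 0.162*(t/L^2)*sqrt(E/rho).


Step 1: Convert units to SI.
t_SI = 9e-6 m, L_SI = 184e-6 m
Step 2: Calculate sqrt(E/rho).
sqrt(160e9 / 3100) = 7184.21 m/s
Step 3: Compute f0.
f0 = 0.162 * 9e-6 / (184e-6)^2 * 7184.21 = 309386.2 Hz = 309.39 kHz


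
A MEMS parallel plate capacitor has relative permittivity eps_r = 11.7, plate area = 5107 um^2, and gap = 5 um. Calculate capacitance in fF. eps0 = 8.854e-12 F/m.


Step 1: Convert area to m^2: A = 5107e-12 m^2
Step 2: Convert gap to m: d = 5e-6 m
Step 3: C = eps0 * eps_r * A / d
C = 8.854e-12 * 11.7 * 5107e-12 / 5e-6
Step 4: Convert to fF (multiply by 1e15).
C = 105.81 fF


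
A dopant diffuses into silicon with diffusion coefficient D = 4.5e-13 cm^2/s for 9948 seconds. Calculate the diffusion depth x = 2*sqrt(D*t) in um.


Step 1: Compute D*t = 4.5e-13 * 9948 = 4.4766e-09 cm^2
Step 2: sqrt(D*t) = 6.69074e-05 cm
Step 3: x = 2 * 6.69074e-05 cm = 1.338148e-04 cm
Step 4: Convert to um (1 cm = 1e4 um): x = 1.338 um


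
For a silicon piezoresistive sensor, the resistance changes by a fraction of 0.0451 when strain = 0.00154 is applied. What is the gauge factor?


Step 1: Identify values.
dR/R = 0.0451, strain = 0.00154
Step 2: GF = (dR/R) / strain = 0.0451 / 0.00154
GF = 29.3


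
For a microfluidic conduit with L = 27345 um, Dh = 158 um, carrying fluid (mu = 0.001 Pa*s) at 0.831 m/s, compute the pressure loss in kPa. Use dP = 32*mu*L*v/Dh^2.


Step 1: Convert to SI: L = 27345e-6 m, Dh = 158e-6 m
Step 2: dP = 32 * 0.001 * 27345e-6 * 0.831 / (158e-6)^2
Step 3: dP = 29128.27 Pa
Step 4: Convert to kPa: dP = 29.13 kPa


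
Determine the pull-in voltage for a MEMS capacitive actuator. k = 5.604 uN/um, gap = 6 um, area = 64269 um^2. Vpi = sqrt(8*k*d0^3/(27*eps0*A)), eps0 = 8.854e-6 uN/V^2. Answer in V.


Step 1: Compute numerator: 8 * k * d0^3 = 8 * 5.604 * 6^3 = 9683.712
Step 2: Compute denominator: 27 * eps0 * A = 27 * 8.854e-6 * 64269 = 15.364019
Step 3: Vpi = sqrt(9683.712 / 15.364019)
Vpi = 25.11 V


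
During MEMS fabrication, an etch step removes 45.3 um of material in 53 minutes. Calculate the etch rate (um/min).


Step 1: Etch rate = depth / time
Step 2: rate = 45.3 / 53
rate = 0.855 um/min


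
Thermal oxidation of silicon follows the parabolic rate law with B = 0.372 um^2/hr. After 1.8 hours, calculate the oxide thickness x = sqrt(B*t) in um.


Step 1: Compute B*t = 0.372 * 1.8 = 0.6696
Step 2: x = sqrt(0.6696)
x = 0.818 um


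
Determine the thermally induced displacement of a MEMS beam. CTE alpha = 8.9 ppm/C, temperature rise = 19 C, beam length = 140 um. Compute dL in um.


Step 1: Convert CTE: alpha = 8.9 ppm/C = 8.9e-6 /C
Step 2: dL = 8.9e-6 * 19 * 140
dL = 0.0237 um


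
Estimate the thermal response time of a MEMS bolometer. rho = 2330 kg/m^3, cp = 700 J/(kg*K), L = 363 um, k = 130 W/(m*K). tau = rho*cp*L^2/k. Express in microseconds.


Step 1: Convert L to m: L = 363e-6 m
Step 2: L^2 = (363e-6)^2 = 1.31769e-07 m^2
Step 3: tau = 2330 * 700 * 1.31769e-07 / 130 = 1.65319415e-03 s
Step 4: Convert to microseconds (multiply by 1e6).
tau = 1653.194 us


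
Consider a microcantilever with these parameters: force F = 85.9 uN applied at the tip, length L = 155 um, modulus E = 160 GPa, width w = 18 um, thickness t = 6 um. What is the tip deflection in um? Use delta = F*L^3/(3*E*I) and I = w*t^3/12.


Step 1: Calculate the second moment of area.
I = w * t^3 / 12 = 18 * 6^3 / 12 = 324.0 um^4
Step 2: Convert E to consistent units (1 GPa = 1000 uN/um^2).
E = 160 GPa = 160000 uN/um^2
Step 3: Calculate tip deflection.
delta = F * L^3 / (3 * E * I)
delta = 85.9 * 155^3 / (3 * 160000 * 324.0)
delta = 2.0568 um


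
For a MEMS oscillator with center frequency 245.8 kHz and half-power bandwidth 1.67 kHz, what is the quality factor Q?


Step 1: Q = f0 / bandwidth
Step 2: Q = 245.8 / 1.67
Q = 147.2


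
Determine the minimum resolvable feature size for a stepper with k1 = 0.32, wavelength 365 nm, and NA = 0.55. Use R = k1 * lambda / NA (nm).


Step 1: Identify values: k1 = 0.32, lambda = 365 nm, NA = 0.55
Step 2: R = k1 * lambda / NA
R = 0.32 * 365 / 0.55
R = 212.4 nm


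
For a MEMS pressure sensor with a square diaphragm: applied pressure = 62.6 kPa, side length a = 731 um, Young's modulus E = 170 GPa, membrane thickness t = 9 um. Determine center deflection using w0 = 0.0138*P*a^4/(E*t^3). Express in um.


Step 1: Convert pressure to compatible units (E is in GPa, so P in GPa).
P = 62.6 kPa = 62.6e-6 GPa
Step 2: Compute numerator: 0.0138 * P * a^4.
a^4 = 731^4 = 285541678321
numerator = 0.0138 * 62.6e-6 * 285541678321 = 2.466737e+05
Step 3: Compute denominator: E * t^3 = 170 * 9^3 = 123930
Step 4: w0 = numerator / denominator = 2.466737e+05 / 123930 = 1.9904 um


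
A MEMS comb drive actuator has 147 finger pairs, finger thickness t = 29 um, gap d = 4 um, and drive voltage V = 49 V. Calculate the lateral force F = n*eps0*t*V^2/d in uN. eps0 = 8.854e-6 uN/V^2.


Step 1: Parameters: n=147, eps0=8.854e-6 uN/V^2, t=29 um, V=49 V, d=4 um
Step 2: V^2 = 2401
Step 3: F = 147 * 8.854e-6 * 29 * 2401 / 4
F = 22.656 uN


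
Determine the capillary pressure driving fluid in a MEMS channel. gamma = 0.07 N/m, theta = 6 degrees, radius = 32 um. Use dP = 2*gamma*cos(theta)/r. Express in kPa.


Step 1: cos(6 deg) = 0.9945
Step 2: Convert r to m: r = 32e-6 m
Step 3: dP = 2 * 0.07 * 0.9945 / 32e-6 = 4350.9 Pa
Step 4: Convert Pa to kPa (divide by 1000).
dP = 4.35 kPa


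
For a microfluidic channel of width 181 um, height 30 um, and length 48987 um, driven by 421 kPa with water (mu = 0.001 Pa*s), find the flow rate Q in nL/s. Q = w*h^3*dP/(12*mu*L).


Step 1: Convert all dimensions to SI (meters).
w = 181e-6 m, h = 30e-6 m, L = 48987e-6 m, dP = 421e3 Pa
Step 2: Q = w * h^3 * dP / (12 * mu * L)
Q = 181e-6 * (30e-6)^3 * 421e3 / (12 * 0.001 * 48987e-6) = 3.49995407e-09 m^3/s
Step 3: Convert Q from m^3/s to nL/s (1 m^3 = 1e12 nL, so multiply by 1e12).
Q = 3499.954 nL/s


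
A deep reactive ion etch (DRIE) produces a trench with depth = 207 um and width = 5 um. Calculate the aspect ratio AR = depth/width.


Step 1: AR = depth / width
Step 2: AR = 207 / 5
AR = 41.4


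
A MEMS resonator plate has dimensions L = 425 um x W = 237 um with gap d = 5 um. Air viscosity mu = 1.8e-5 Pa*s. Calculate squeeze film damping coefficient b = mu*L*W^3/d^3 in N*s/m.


Step 1: Convert to SI.
L = 425e-6 m, W = 237e-6 m, d = 5e-6 m
Step 2: W^3 = (237e-6)^3 = 1.33e-11 m^3
Step 3: d^3 = (5e-6)^3 = 1.25e-16 m^3
Step 4: b = 1.8e-5 * 425e-6 * 1.33e-11 / 1.25e-16
b = 8.15e-04 N*s/m


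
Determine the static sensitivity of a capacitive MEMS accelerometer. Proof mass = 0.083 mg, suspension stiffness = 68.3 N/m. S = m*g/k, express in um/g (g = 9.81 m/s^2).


Step 1: Convert mass: m = 0.083 mg = 8.30e-08 kg
Step 2: S = m * g / k = 8.30e-08 * 9.81 / 68.3
Step 3: S = 1.19e-08 m/g
Step 4: Convert to um/g: S = 0.012 um/g


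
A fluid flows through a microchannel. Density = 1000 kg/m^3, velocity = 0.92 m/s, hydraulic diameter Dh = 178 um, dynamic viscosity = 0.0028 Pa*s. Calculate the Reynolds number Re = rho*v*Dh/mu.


Step 1: Convert Dh to meters: Dh = 178e-6 m
Step 2: Re = rho * v * Dh / mu
Re = 1000 * 0.92 * 178e-6 / 0.0028
Re = 58.486


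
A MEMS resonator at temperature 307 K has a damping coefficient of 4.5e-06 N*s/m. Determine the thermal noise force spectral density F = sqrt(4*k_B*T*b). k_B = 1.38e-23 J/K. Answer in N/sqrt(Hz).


Step 1: Compute 4 * k_B * T * b
= 4 * 1.38e-23 * 307 * 4.5e-06
= 7.6259e-26 N^2/Hz
Step 2: F_noise = sqrt(7.6259e-26)
F_noise = 2.76e-13 N/sqrt(Hz)


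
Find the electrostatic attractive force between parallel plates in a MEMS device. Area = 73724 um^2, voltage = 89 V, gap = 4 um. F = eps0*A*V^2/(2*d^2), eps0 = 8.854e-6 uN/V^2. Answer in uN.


Step 1: Identify parameters.
eps0 = 8.854e-6 uN/V^2, A = 73724 um^2, V = 89 V, d = 4 um
Step 2: Compute V^2 = 89^2 = 7921
Step 3: Compute d^2 = 4^2 = 16
Step 4: F = 0.5 * 8.854e-6 * 73724 * 7921 / 16
F = 161.577 uN


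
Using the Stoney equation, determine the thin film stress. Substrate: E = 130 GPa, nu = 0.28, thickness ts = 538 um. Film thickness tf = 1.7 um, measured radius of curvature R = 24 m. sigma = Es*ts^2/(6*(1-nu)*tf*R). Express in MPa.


Step 1: Compute numerator: Es * ts^2 = 130 * 538^2 = 37627720 (GPa*um^2)
Step 2: Compute denominator (R in um): 6*(1-nu)*tf*R = 6*0.72*1.7*24e6 = 176256000.0 (um^2)
Step 3: sigma (GPa) = 37627720 / 176256000.0 = 2.13483e-01 GPa
Step 4: Convert to MPa (x1000): sigma = 213.5 MPa


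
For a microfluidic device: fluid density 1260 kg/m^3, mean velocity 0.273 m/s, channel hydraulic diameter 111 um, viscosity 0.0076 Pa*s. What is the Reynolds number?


Step 1: Convert Dh to meters: Dh = 111e-6 m
Step 2: Re = rho * v * Dh / mu
Re = 1260 * 0.273 * 111e-6 / 0.0076
Re = 5.024


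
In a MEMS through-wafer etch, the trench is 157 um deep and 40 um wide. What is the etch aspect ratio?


Step 1: AR = depth / width
Step 2: AR = 157 / 40
AR = 3.9


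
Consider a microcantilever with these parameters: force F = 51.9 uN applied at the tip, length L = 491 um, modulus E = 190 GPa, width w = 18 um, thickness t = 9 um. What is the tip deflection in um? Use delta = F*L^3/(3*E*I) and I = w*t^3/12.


Step 1: Calculate the second moment of area.
I = w * t^3 / 12 = 18 * 9^3 / 12 = 1093.5 um^4
Step 2: Convert E to consistent units (1 GPa = 1000 uN/um^2).
E = 190 GPa = 190000 uN/um^2
Step 3: Calculate tip deflection.
delta = F * L^3 / (3 * E * I)
delta = 51.9 * 491^3 / (3 * 190000 * 1093.5)
delta = 9.8564 um


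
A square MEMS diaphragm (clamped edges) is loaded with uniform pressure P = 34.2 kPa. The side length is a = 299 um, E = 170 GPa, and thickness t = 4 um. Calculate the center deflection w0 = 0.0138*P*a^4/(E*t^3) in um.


Step 1: Convert pressure to compatible units (E is in GPa, so P in GPa).
P = 34.2 kPa = 34.2e-6 GPa
Step 2: Compute numerator: 0.0138 * P * a^4.
a^4 = 299^4 = 7992538801
numerator = 0.0138 * 34.2e-6 * 7992538801 = 3.77216e+03
Step 3: Compute denominator: E * t^3 = 170 * 4^3 = 10880
Step 4: w0 = numerator / denominator = 3.77216e+03 / 10880 = 0.3467 um


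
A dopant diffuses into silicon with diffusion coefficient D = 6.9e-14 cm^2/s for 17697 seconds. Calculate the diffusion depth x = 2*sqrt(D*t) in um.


Step 1: Compute D*t = 6.9e-14 * 17697 = 1.221093e-09 cm^2
Step 2: sqrt(D*t) = 3.4944e-05 cm
Step 3: x = 2 * 3.4944e-05 cm = 6.9888e-05 cm
Step 4: Convert to um (1 cm = 1e4 um): x = 0.699 um


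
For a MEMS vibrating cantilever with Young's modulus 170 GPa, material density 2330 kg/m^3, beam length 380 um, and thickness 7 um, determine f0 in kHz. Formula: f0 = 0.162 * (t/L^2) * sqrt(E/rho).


Step 1: Convert units to SI.
t_SI = 7e-6 m, L_SI = 380e-6 m
Step 2: Calculate sqrt(E/rho).
sqrt(170e9 / 2330) = 8541.74 m/s
Step 3: Compute f0.
f0 = 0.162 * 7e-6 / (380e-6)^2 * 8541.74 = 67079.9 Hz = 67.08 kHz


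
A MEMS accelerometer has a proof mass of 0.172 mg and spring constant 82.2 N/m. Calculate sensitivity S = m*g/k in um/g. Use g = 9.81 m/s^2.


Step 1: Convert mass: m = 0.172 mg = 1.72e-07 kg
Step 2: S = m * g / k = 1.72e-07 * 9.81 / 82.2
Step 3: S = 2.05e-08 m/g
Step 4: Convert to um/g: S = 0.021 um/g


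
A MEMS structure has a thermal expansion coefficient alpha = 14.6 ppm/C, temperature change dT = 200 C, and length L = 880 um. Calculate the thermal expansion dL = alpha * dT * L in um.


Step 1: Convert CTE: alpha = 14.6 ppm/C = 14.6e-6 /C
Step 2: dL = 14.6e-6 * 200 * 880
dL = 2.5696 um


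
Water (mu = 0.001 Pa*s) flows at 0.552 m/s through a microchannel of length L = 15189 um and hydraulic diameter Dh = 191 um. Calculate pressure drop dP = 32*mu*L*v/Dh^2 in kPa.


Step 1: Convert to SI: L = 15189e-6 m, Dh = 191e-6 m
Step 2: dP = 32 * 0.001 * 15189e-6 * 0.552 / (191e-6)^2
Step 3: dP = 7354.47 Pa
Step 4: Convert to kPa: dP = 7.35 kPa


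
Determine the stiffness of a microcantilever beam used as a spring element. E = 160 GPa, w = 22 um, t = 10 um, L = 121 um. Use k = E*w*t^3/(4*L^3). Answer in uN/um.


Step 1: Convert E to consistent units (1 GPa = 1000 uN/um^2).
E = 160 GPa = 160000 uN/um^2
Step 2: Compute t^3 = 10^3 = 1000
Step 3: Compute L^3 = 121^3 = 1771561
Step 4: k = 160000 * 22 * 1000 / (4 * 1771561)
k = 496.7371 uN/um


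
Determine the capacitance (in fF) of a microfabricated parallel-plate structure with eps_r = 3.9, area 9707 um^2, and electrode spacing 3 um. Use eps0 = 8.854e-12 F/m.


Step 1: Convert area to m^2: A = 9707e-12 m^2
Step 2: Convert gap to m: d = 3e-6 m
Step 3: C = eps0 * eps_r * A / d
C = 8.854e-12 * 3.9 * 9707e-12 / 3e-6
Step 4: Convert to fF (multiply by 1e15).
C = 111.73 fF


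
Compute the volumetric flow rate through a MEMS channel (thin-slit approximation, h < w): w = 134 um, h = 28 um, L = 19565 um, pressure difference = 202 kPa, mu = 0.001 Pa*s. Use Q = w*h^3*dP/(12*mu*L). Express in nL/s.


Step 1: Convert all dimensions to SI (meters).
w = 134e-6 m, h = 28e-6 m, L = 19565e-6 m, dP = 202e3 Pa
Step 2: Q = w * h^3 * dP / (12 * mu * L)
Q = 134e-6 * (28e-6)^3 * 202e3 / (12 * 0.001 * 19565e-6) = 2.53086607e-09 m^3/s
Step 3: Convert Q from m^3/s to nL/s (1 m^3 = 1e12 nL, so multiply by 1e12).
Q = 2530.866 nL/s


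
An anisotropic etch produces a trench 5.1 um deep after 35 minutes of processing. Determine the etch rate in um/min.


Step 1: Etch rate = depth / time
Step 2: rate = 5.1 / 35
rate = 0.146 um/min


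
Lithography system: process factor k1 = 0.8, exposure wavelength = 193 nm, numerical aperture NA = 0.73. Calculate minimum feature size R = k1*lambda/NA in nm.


Step 1: Identify values: k1 = 0.8, lambda = 193 nm, NA = 0.73
Step 2: R = k1 * lambda / NA
R = 0.8 * 193 / 0.73
R = 211.5 nm


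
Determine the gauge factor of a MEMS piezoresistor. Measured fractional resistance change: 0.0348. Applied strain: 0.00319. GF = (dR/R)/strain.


Step 1: Identify values.
dR/R = 0.0348, strain = 0.00319
Step 2: GF = (dR/R) / strain = 0.0348 / 0.00319
GF = 10.9


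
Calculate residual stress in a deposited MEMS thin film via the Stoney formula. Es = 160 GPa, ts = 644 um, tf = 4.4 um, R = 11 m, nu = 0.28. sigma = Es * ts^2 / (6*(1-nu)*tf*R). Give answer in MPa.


Step 1: Compute numerator: Es * ts^2 = 160 * 644^2 = 66357760 (GPa*um^2)
Step 2: Compute denominator (R in um): 6*(1-nu)*tf*R = 6*0.72*4.4*11e6 = 209088000.0 (um^2)
Step 3: sigma (GPa) = 66357760 / 209088000.0 = 3.17368e-01 GPa
Step 4: Convert to MPa (x1000): sigma = 317.4 MPa


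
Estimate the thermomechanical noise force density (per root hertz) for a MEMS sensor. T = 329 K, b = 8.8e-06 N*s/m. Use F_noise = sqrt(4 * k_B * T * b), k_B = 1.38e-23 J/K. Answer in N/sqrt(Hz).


Step 1: Compute 4 * k_B * T * b
= 4 * 1.38e-23 * 329 * 8.8e-06
= 1.5982e-25 N^2/Hz
Step 2: F_noise = sqrt(1.5982e-25)
F_noise = 4.00e-13 N/sqrt(Hz)


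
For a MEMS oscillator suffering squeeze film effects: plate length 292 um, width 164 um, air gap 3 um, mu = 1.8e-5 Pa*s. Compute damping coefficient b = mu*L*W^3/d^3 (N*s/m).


Step 1: Convert to SI.
L = 292e-6 m, W = 164e-6 m, d = 3e-6 m
Step 2: W^3 = (164e-6)^3 = 4.41e-12 m^3
Step 3: d^3 = (3e-6)^3 = 2.70e-17 m^3
Step 4: b = 1.8e-5 * 292e-6 * 4.41e-12 / 2.70e-17
b = 8.59e-04 N*s/m


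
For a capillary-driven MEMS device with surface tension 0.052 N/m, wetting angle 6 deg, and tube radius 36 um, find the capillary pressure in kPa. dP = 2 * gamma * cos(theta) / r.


Step 1: cos(6 deg) = 0.9945
Step 2: Convert r to m: r = 36e-6 m
Step 3: dP = 2 * 0.052 * 0.9945 / 36e-6 = 2873.0 Pa
Step 4: Convert Pa to kPa (divide by 1000).
dP = 2.87 kPa


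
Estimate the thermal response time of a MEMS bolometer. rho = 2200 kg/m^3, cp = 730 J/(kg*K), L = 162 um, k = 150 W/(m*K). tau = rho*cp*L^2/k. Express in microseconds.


Step 1: Convert L to m: L = 162e-6 m
Step 2: L^2 = (162e-6)^2 = 2.6244e-08 m^2
Step 3: tau = 2200 * 730 * 2.6244e-08 / 150 = 2.8098576e-04 s
Step 4: Convert to microseconds (multiply by 1e6).
tau = 280.986 us


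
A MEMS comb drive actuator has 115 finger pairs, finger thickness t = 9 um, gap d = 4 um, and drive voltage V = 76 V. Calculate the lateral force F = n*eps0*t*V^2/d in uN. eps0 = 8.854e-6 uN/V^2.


Step 1: Parameters: n=115, eps0=8.854e-6 uN/V^2, t=9 um, V=76 V, d=4 um
Step 2: V^2 = 5776
Step 3: F = 115 * 8.854e-6 * 9 * 5776 / 4
F = 13.233 uN


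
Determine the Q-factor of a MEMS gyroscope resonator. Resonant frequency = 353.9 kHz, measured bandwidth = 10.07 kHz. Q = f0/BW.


Step 1: Q = f0 / bandwidth
Step 2: Q = 353.9 / 10.07
Q = 35.1


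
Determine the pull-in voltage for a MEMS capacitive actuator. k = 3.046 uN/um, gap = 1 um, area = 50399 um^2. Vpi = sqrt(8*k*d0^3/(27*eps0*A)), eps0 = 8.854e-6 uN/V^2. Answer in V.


Step 1: Compute numerator: 8 * k * d0^3 = 8 * 3.046 * 1^3 = 24.368
Step 2: Compute denominator: 27 * eps0 * A = 27 * 8.854e-6 * 50399 = 12.048284
Step 3: Vpi = sqrt(24.368 / 12.048284)
Vpi = 1.42 V


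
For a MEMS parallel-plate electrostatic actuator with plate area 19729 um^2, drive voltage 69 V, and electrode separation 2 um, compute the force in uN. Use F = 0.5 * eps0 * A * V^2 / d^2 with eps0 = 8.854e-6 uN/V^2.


Step 1: Identify parameters.
eps0 = 8.854e-6 uN/V^2, A = 19729 um^2, V = 69 V, d = 2 um
Step 2: Compute V^2 = 69^2 = 4761
Step 3: Compute d^2 = 2^2 = 4
Step 4: F = 0.5 * 8.854e-6 * 19729 * 4761 / 4
F = 103.957 uN


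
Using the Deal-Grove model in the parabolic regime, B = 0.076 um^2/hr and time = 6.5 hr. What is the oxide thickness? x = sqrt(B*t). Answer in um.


Step 1: Compute B*t = 0.076 * 6.5 = 0.494
Step 2: x = sqrt(0.494)
x = 0.703 um


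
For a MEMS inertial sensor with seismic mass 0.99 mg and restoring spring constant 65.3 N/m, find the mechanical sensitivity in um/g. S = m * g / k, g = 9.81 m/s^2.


Step 1: Convert mass: m = 0.99 mg = 9.90e-07 kg
Step 2: S = m * g / k = 9.90e-07 * 9.81 / 65.3
Step 3: S = 1.49e-07 m/g
Step 4: Convert to um/g: S = 0.149 um/g


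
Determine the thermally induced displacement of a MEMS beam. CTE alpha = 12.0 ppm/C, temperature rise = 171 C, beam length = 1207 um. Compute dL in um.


Step 1: Convert CTE: alpha = 12.0 ppm/C = 12.0e-6 /C
Step 2: dL = 12.0e-6 * 171 * 1207
dL = 2.4768 um


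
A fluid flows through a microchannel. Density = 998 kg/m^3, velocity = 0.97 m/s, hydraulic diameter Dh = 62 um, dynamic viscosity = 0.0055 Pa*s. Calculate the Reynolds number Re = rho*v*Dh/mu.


Step 1: Convert Dh to meters: Dh = 62e-6 m
Step 2: Re = rho * v * Dh / mu
Re = 998 * 0.97 * 62e-6 / 0.0055
Re = 10.913


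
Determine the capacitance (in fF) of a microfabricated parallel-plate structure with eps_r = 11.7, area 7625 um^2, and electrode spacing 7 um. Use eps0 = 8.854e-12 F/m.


Step 1: Convert area to m^2: A = 7625e-12 m^2
Step 2: Convert gap to m: d = 7e-6 m
Step 3: C = eps0 * eps_r * A / d
C = 8.854e-12 * 11.7 * 7625e-12 / 7e-6
Step 4: Convert to fF (multiply by 1e15).
C = 112.84 fF


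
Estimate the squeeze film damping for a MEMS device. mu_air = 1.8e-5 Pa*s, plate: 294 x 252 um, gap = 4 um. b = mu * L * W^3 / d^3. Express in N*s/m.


Step 1: Convert to SI.
L = 294e-6 m, W = 252e-6 m, d = 4e-6 m
Step 2: W^3 = (252e-6)^3 = 1.60e-11 m^3
Step 3: d^3 = (4e-6)^3 = 6.40e-17 m^3
Step 4: b = 1.8e-5 * 294e-6 * 1.60e-11 / 6.40e-17
b = 1.32e-03 N*s/m


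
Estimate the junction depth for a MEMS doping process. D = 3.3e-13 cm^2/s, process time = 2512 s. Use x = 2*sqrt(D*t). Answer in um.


Step 1: Compute D*t = 3.3e-13 * 2512 = 8.2896e-10 cm^2
Step 2: sqrt(D*t) = 2.8792e-05 cm
Step 3: x = 2 * 2.8792e-05 cm = 5.7584e-05 cm
Step 4: Convert to um (1 cm = 1e4 um): x = 0.576 um


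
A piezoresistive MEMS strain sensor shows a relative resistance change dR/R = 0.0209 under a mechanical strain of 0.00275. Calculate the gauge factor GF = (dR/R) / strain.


Step 1: Identify values.
dR/R = 0.0209, strain = 0.00275
Step 2: GF = (dR/R) / strain = 0.0209 / 0.00275
GF = 7.6


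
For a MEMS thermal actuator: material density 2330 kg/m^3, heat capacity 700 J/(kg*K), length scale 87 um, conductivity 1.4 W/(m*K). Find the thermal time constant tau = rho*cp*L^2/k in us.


Step 1: Convert L to m: L = 87e-6 m
Step 2: L^2 = (87e-6)^2 = 7.569e-09 m^2
Step 3: tau = 2330 * 700 * 7.569e-09 / 1.4 = 8.817885e-03 s
Step 4: Convert to microseconds (multiply by 1e6).
tau = 8817.885 us


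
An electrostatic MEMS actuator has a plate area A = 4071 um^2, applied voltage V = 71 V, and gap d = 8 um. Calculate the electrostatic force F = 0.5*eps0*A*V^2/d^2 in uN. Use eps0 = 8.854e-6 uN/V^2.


Step 1: Identify parameters.
eps0 = 8.854e-6 uN/V^2, A = 4071 um^2, V = 71 V, d = 8 um
Step 2: Compute V^2 = 71^2 = 5041
Step 3: Compute d^2 = 8^2 = 64
Step 4: F = 0.5 * 8.854e-6 * 4071 * 5041 / 64
F = 1.42 uN


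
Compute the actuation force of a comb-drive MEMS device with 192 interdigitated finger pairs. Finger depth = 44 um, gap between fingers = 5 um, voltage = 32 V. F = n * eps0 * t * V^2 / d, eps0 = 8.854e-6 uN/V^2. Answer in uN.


Step 1: Parameters: n=192, eps0=8.854e-6 uN/V^2, t=44 um, V=32 V, d=5 um
Step 2: V^2 = 1024
Step 3: F = 192 * 8.854e-6 * 44 * 1024 / 5
F = 15.319 uN


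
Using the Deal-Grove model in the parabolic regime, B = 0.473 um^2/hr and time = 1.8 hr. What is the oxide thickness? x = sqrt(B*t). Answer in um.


Step 1: Compute B*t = 0.473 * 1.8 = 0.8514
Step 2: x = sqrt(0.8514)
x = 0.923 um


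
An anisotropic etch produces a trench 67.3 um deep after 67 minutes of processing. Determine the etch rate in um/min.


Step 1: Etch rate = depth / time
Step 2: rate = 67.3 / 67
rate = 1.004 um/min


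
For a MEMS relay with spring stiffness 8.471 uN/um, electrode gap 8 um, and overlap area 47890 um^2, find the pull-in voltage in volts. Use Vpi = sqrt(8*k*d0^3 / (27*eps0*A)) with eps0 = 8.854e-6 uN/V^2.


Step 1: Compute numerator: 8 * k * d0^3 = 8 * 8.471 * 8^3 = 34697.216
Step 2: Compute denominator: 27 * eps0 * A = 27 * 8.854e-6 * 47890 = 11.448488
Step 3: Vpi = sqrt(34697.216 / 11.448488)
Vpi = 55.05 V


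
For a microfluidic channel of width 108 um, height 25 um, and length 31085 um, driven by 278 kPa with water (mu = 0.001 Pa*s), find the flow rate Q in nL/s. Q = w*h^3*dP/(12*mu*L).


Step 1: Convert all dimensions to SI (meters).
w = 108e-6 m, h = 25e-6 m, L = 31085e-6 m, dP = 278e3 Pa
Step 2: Q = w * h^3 * dP / (12 * mu * L)
Q = 108e-6 * (25e-6)^3 * 278e3 / (12 * 0.001 * 31085e-6) = 1.2576403e-09 m^3/s
Step 3: Convert Q from m^3/s to nL/s (1 m^3 = 1e12 nL, so multiply by 1e12).
Q = 1257.64 nL/s


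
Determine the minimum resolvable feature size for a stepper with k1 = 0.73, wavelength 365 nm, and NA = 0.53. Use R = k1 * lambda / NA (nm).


Step 1: Identify values: k1 = 0.73, lambda = 365 nm, NA = 0.53
Step 2: R = k1 * lambda / NA
R = 0.73 * 365 / 0.53
R = 502.7 nm


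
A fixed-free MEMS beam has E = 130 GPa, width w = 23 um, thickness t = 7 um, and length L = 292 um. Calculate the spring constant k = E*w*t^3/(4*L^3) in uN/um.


Step 1: Convert E to consistent units (1 GPa = 1000 uN/um^2).
E = 130 GPa = 130000 uN/um^2
Step 2: Compute t^3 = 7^3 = 343
Step 3: Compute L^3 = 292^3 = 24897088
Step 4: k = 130000 * 23 * 343 / (4 * 24897088)
k = 10.2981 uN/um


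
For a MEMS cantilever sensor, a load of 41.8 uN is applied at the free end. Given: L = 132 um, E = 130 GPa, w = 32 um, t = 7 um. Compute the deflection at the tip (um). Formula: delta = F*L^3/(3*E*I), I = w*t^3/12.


Step 1: Calculate the second moment of area.
I = w * t^3 / 12 = 32 * 7^3 / 12 = 914.6667 um^4
Step 2: Convert E to consistent units (1 GPa = 1000 uN/um^2).
E = 130 GPa = 130000 uN/um^2
Step 3: Calculate tip deflection.
delta = F * L^3 / (3 * E * I)
delta = 41.8 * 132^3 / (3 * 130000 * 914.6667)
delta = 0.2695 um


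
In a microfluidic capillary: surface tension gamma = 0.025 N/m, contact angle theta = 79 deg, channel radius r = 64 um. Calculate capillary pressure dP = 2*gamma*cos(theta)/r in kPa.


Step 1: cos(79 deg) = 0.1908
Step 2: Convert r to m: r = 64e-6 m
Step 3: dP = 2 * 0.025 * 0.1908 / 64e-6 = 149.1 Pa
Step 4: Convert Pa to kPa (divide by 1000).
dP = 0.15 kPa


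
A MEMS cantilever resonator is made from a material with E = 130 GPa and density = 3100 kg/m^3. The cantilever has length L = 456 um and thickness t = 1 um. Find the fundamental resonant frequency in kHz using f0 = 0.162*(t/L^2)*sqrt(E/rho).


Step 1: Convert units to SI.
t_SI = 1e-6 m, L_SI = 456e-6 m
Step 2: Calculate sqrt(E/rho).
sqrt(130e9 / 3100) = 6475.76 m/s
Step 3: Compute f0.
f0 = 0.162 * 1e-6 / (456e-6)^2 * 6475.76 = 5045.2 Hz = 5.05 kHz


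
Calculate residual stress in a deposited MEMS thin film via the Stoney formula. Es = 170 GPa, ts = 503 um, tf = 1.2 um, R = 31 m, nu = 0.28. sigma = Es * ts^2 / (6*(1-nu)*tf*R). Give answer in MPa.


Step 1: Compute numerator: Es * ts^2 = 170 * 503^2 = 43011530 (GPa*um^2)
Step 2: Compute denominator (R in um): 6*(1-nu)*tf*R = 6*0.72*1.2*31e6 = 160704000.0 (um^2)
Step 3: sigma (GPa) = 43011530 / 160704000.0 = 2.67644e-01 GPa
Step 4: Convert to MPa (x1000): sigma = 267.6 MPa
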